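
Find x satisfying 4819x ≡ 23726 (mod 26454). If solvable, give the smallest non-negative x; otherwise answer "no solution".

22490

First find gcd(4819, 26454):
26454 = 5*4819 + 2359
4819 = 2*2359 + 101
2359 = 23*101 + 36
101 = 2*36 + 29
36 = 1*29 + 7
29 = 4*7 + 1
7 = 7*1 + 0
gcd = 1, so a unique solution mod 26454 exists.
Back-substitute for the Bézout coefficients:
1 = 29 − 4·7
1 = −4·36 + 5·29
1 = 5·101 − 14·36
1 = −14·2359 + 327·101
1 = 327·4819 − 668·2359
1 = −668·26454 + 3667·4819
So 4819·(3667) ≡ 1 (mod 26454), giving 4819⁻¹ ≡ 3667.
x ≡ 4819⁻¹·23726 ≡ 3667·23726 ≡ 22490 (mod 26454).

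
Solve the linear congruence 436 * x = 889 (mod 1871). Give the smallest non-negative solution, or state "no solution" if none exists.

First find gcd(436, 1871):
1871 = 4×436 + 127
436 = 3×127 + 55
127 = 2×55 + 17
55 = 3×17 + 4
17 = 4×4 + 1
4 = 4×1 + 0
gcd = 1, so a unique solution mod 1871 exists.
Back-substitute for the Bézout coefficients:
1 = 17 − 4·4
1 = −4·55 + 13·17
1 = 13·127 − 30·55
1 = −30·436 + 103·127
1 = 103·1871 − 442·436
So 436·(-442) ≡ 1 (mod 1871), giving 436⁻¹ ≡ 1429.
x ≡ 436⁻¹·889 ≡ 1429·889 ≡ 1843 (mod 1871).

1843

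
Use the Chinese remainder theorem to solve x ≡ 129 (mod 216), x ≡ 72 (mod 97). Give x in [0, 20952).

Write x = 129 + 216·k. Then 216·k ≡ 72 − 129 ≡ 40 (mod 97).
Need 216⁻¹ mod 97. Extended Euclid on (97, 22):
97 = 4*22 + 9
22 = 2*9 + 4
9 = 2*4 + 1
4 = 4*1 + 0
Back-substitute:
1 = 9 − 2·4
1 = −2·22 + 5·9
1 = 5·97 − 22·22
216⁻¹ ≡ 75 (mod 97), so k ≡ 75·40 ≡ 90 (mod 97).
x = 129 + 216·90 = 19569.

19569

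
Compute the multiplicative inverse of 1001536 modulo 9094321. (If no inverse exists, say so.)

Extended Euclidean algorithm:
9094321 = 9·1001536 + 80497
1001536 = 12·80497 + 35572
80497 = 2·35572 + 9353
35572 = 3·9353 + 7513
9353 = 1·7513 + 1840
7513 = 4·1840 + 153
1840 = 12·153 + 4
153 = 38·4 + 1
4 = 4·1 + 0
gcd = 1, so the inverse exists. Back-substitute:
1 = 153 − 38·4
1 = −38·1840 + 457·153
1 = 457·7513 − 1866·1840
1 = −1866·9353 + 2323·7513
1 = 2323·35572 − 8835·9353
1 = −8835·80497 + 19993·35572
1 = 19993·1001536 − 248751·80497
1 = −248751·9094321 + 2258752·1001536
So 1001536·2258752 ≡ 1 (mod 9094321).

2258752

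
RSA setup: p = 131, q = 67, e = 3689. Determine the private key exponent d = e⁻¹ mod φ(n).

5789

φ(n) = (p−1)(q−1) = 130·66 = 8580.
Need d with 3689·d ≡ 1 (mod 8580). Apply the extended Euclidean algorithm:
8580 = 2·3689 + 1202
3689 = 3·1202 + 83
1202 = 14·83 + 40
83 = 2·40 + 3
40 = 13·3 + 1
3 = 3·1 + 0
Back-substitute:
1 = 40 − 13·3
1 = −13·83 + 27·40
1 = 27·1202 − 391·83
1 = −391·3689 + 1200·1202
1 = 1200·8580 − 2791·3689
So 3689·(-2791) ≡ 1 (mod 8580), hence d ≡ -2791 ≡ 5789 (mod 8580).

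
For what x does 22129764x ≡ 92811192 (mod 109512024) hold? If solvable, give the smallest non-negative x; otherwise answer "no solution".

235752

First find gcd(22129764, 109512024):
109512024 = 4×22129764 + 20992968
22129764 = 1×20992968 + 1136796
20992968 = 18×1136796 + 530640
1136796 = 2×530640 + 75516
530640 = 7×75516 + 2028
75516 = 37×2028 + 480
2028 = 4×480 + 108
480 = 4×108 + 48
108 = 2×48 + 12
48 = 4×12 + 0
gcd = 12 and 12 | 92811192, so solutions exist. Divide through by 12: 1844147x ≡ 7734266 (mod 9126002).
Now find 1844147⁻¹ mod 9126002:
9126002 = 4×1844147 + 1749414
1844147 = 1×1749414 + 94733
1749414 = 18×94733 + 44220
94733 = 2×44220 + 6293
44220 = 7×6293 + 169
6293 = 37×169 + 40
169 = 4×40 + 9
40 = 4×9 + 4
9 = 2×4 + 1
4 = 4×1 + 0
Back-substitute:
1 = 9 − 2·4
1 = −2·40 + 9·9
1 = 9·169 − 38·40
1 = −38·6293 + 1415·169
1 = 1415·44220 − 9943·6293
1 = −9943·94733 + 21301·44220
1 = 21301·1749414 − 393361·94733
1 = −393361·1844147 + 414662·1749414
1 = 414662·9126002 − 2052009·1844147
So 1844147·(-2052009) ≡ 1 (mod 9126002), i.e. 1844147⁻¹ ≡ 7073993.
Then x ≡ 7073993·7734266 ≡ 235752 (mod 9126002); the smallest non-negative solution is x = 235752.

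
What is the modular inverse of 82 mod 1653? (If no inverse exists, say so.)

1270

Extended Euclidean algorithm:
1653 = 20*82 + 13
82 = 6*13 + 4
13 = 3*4 + 1
4 = 4*1 + 0
gcd = 1, so the inverse exists. Back-substitute:
1 = 13 − 3·4
1 = −3·82 + 19·13
1 = 19·1653 − 383·82
So 82·(-383) ≡ 1 (mod 1653), and -383 ≡ 1270 (mod 1653).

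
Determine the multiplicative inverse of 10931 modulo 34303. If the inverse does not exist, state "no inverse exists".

gcd(34303, 10931) by repeated division:
34303 = 3·10931 + 1510
10931 = 7·1510 + 361
1510 = 4·361 + 66
361 = 5·66 + 31
66 = 2·31 + 4
31 = 7·4 + 3
4 = 1·3 + 1
3 = 3·1 + 0
The gcd is 1. Working backward:
1 = 4 − 3
1 = −31 + 8·4
1 = 8·66 − 17·31
1 = −17·361 + 93·66
1 = 93·1510 − 389·361
1 = −389·10931 + 2816·1510
1 = 2816·34303 − 8837·10931
Thus 10931·(-8837) ≡ 1 (mod 34303); reducing, -8837 mod 34303 = 25466.

25466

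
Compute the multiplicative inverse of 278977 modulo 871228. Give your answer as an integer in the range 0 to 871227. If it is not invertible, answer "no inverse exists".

813285

Run Euclid on (871228, 278977):
871228 = 3×278977 + 34297
278977 = 8×34297 + 4601
34297 = 7×4601 + 2090
4601 = 2×2090 + 421
2090 = 4×421 + 406
421 = 1×406 + 15
406 = 27×15 + 1
15 = 15×1 + 0
gcd = 1, so the inverse exists. Back-substitute:
1 = 406 − 27·15
1 = −27·421 + 28·406
1 = 28·2090 − 139·421
1 = −139·4601 + 306·2090
1 = 306·34297 − 2281·4601
1 = −2281·278977 + 18554·34297
1 = 18554·871228 − 57943·278977
Thus 278977·(-57943) ≡ 1 (mod 871228); reducing, -57943 mod 871228 = 813285.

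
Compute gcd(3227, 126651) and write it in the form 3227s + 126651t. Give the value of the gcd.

Repeated division:
126651 = 39·3227 + 798
3227 = 4·798 + 35
798 = 22·35 + 28
35 = 1·28 + 7
28 = 4·7 + 0
gcd(3227, 126651) = 7.
Back-substituting:
7 = 35 − 28
7 = −798 + 23·35
7 = 23·3227 − 93·798
7 = −93·126651 + 3650·3227
So 7 = (-93)·126651 + (3650)·3227.

7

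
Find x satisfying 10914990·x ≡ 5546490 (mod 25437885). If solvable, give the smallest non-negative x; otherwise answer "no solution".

738131

First find gcd(10914990, 25437885):
25437885 = 2×10914990 + 3607905
10914990 = 3×3607905 + 91275
3607905 = 39×91275 + 48180
91275 = 1×48180 + 43095
48180 = 1×43095 + 5085
43095 = 8×5085 + 2415
5085 = 2×2415 + 255
2415 = 9×255 + 120
255 = 2×120 + 15
120 = 8×15 + 0
gcd = 15 and 15 | 5546490, so solutions exist. Divide through by 15: 727666x ≡ 369766 (mod 1695859).
Now find 727666⁻¹ mod 1695859:
1695859 = 2*727666 + 240527
727666 = 3*240527 + 6085
240527 = 39*6085 + 3212
6085 = 1*3212 + 2873
3212 = 1*2873 + 339
2873 = 8*339 + 161
339 = 2*161 + 17
161 = 9*17 + 8
17 = 2*8 + 1
8 = 8*1 + 0
Back-substitute:
1 = 17 − 2·8
1 = −2·161 + 19·17
1 = 19·339 − 40·161
1 = −40·2873 + 339·339
1 = 339·3212 − 379·2873
1 = −379·6085 + 718·3212
1 = 718·240527 − 28381·6085
1 = −28381·727666 + 85861·240527
1 = 85861·1695859 − 200103·727666
So 727666·(-200103) ≡ 1 (mod 1695859), i.e. 727666⁻¹ ≡ 1495756.
Then x ≡ 1495756·369766 ≡ 738131 (mod 1695859); the smallest non-negative solution is x = 738131.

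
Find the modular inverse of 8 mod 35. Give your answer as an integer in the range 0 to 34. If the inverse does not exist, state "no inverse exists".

22

Run Euclid on (35, 8):
35 = 4·8 + 3
8 = 2·3 + 2
3 = 1·2 + 1
2 = 2·1 + 0
Since gcd(8, 35) = 1, back-substitute to write 1 as a combination:
1 = 3 − 2
1 = −8 + 3·3
1 = 3·35 − 13·8
So 8·(-13) ≡ 1 (mod 35), and -13 ≡ 22 (mod 35).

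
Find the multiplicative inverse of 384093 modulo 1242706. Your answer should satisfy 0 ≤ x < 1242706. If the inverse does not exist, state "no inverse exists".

Apply the Euclidean algorithm to 1242706 and 384093:
1242706 = 3·384093 + 90427
384093 = 4·90427 + 22385
90427 = 4·22385 + 887
22385 = 25·887 + 210
887 = 4·210 + 47
210 = 4·47 + 22
47 = 2·22 + 3
22 = 7·3 + 1
3 = 3·1 + 0
gcd = 1, so the inverse exists. Back-substitute:
1 = 22 − 7·3
1 = −7·47 + 15·22
1 = 15·210 − 67·47
1 = −67·887 + 283·210
1 = 283·22385 − 7142·887
1 = −7142·90427 + 28851·22385
1 = 28851·384093 − 122546·90427
1 = −122546·1242706 + 396489·384093
So 384093·396489 ≡ 1 (mod 1242706).

396489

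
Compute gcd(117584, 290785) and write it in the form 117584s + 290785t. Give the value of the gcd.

Euclidean algorithm:
290785 = 2×117584 + 55617
117584 = 2×55617 + 6350
55617 = 8×6350 + 4817
6350 = 1×4817 + 1533
4817 = 3×1533 + 218
1533 = 7×218 + 7
218 = 31×7 + 1
7 = 7×1 + 0
gcd(117584, 290785) = 1.
Back-substituting:
1 = 218 − 31·7
1 = −31·1533 + 218·218
1 = 218·4817 − 685·1533
1 = −685·6350 + 903·4817
1 = 903·55617 − 7909·6350
1 = −7909·117584 + 16721·55617
1 = 16721·290785 − 41351·117584
So 1 = (16721)·290785 + (-41351)·117584.

1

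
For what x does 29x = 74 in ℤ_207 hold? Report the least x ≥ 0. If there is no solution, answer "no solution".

181

First find gcd(29, 207):
207 = 7·29 + 4
29 = 7·4 + 1
4 = 4·1 + 0
gcd = 1, so a unique solution mod 207 exists.
Back-substitute for the Bézout coefficients:
1 = 29 − 7·4
1 = −7·207 + 50·29
So 29·(50) ≡ 1 (mod 207), giving 29⁻¹ ≡ 50.
x ≡ 29⁻¹·74 ≡ 50·74 ≡ 181 (mod 207).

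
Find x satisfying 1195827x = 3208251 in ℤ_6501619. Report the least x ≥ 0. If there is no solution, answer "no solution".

4606131

First find gcd(1195827, 6501619):
6501619 = 5*1195827 + 522484
1195827 = 2*522484 + 150859
522484 = 3*150859 + 69907
150859 = 2*69907 + 11045
69907 = 6*11045 + 3637
11045 = 3*3637 + 134
3637 = 27*134 + 19
134 = 7*19 + 1
19 = 19*1 + 0
gcd = 1, so a unique solution mod 6501619 exists.
Back-substitute for the Bézout coefficients:
1 = 134 − 7·19
1 = −7·3637 + 190·134
1 = 190·11045 − 577·3637
1 = −577·69907 + 3652·11045
1 = 3652·150859 − 7881·69907
1 = −7881·522484 + 27295·150859
1 = 27295·1195827 − 62471·522484
1 = −62471·6501619 + 339650·1195827
So 1195827·(339650) ≡ 1 (mod 6501619), giving 1195827⁻¹ ≡ 339650.
x ≡ 1195827⁻¹·3208251 ≡ 339650·3208251 ≡ 4606131 (mod 6501619).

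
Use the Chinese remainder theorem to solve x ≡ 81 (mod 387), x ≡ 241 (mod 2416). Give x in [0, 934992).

55809

Write x = 81 + 387·k. Then 387·k ≡ 241 − 81 ≡ 160 (mod 2416).
Need 387⁻¹ mod 2416. Extended Euclid on (2416, 387):
2416 = 6·387 + 94
387 = 4·94 + 11
94 = 8·11 + 6
11 = 1·6 + 5
6 = 1·5 + 1
5 = 5·1 + 0
Back-substitute:
1 = 6 − 5
1 = −11 + 2·6
1 = 2·94 − 17·11
1 = −17·387 + 70·94
1 = 70·2416 − 437·387
387⁻¹ ≡ 1979 (mod 2416), so k ≡ 1979·160 ≡ 144 (mod 2416).
x = 81 + 387·144 = 55809.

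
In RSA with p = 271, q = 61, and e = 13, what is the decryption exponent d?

φ(n) = (p−1)(q−1) = 270·60 = 16200.
Need d with 13·d ≡ 1 (mod 16200). Apply the extended Euclidean algorithm:
16200 = 1246*13 + 2
13 = 6*2 + 1
2 = 2*1 + 0
Back-substitute:
1 = 13 − 6·2
1 = −6·16200 + 7477·13
So 13·7477 ≡ 1 (mod 16200), hence d = 7477.

7477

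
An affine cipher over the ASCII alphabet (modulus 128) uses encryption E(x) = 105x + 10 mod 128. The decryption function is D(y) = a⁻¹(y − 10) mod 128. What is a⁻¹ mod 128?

89

Run Euclid on (128, 105):
128 = 1·105 + 23
105 = 4·23 + 13
23 = 1·13 + 10
13 = 1·10 + 3
10 = 3·3 + 1
3 = 3·1 + 0
Since gcd(105, 128) = 1, back-substitute to write 1 as a combination:
1 = 10 − 3·3
1 = −3·13 + 4·10
1 = 4·23 − 7·13
1 = −7·105 + 32·23
1 = 32·128 − 39·105
So 105·(-39) ≡ 1 (mod 128), and -39 ≡ 89 (mod 128).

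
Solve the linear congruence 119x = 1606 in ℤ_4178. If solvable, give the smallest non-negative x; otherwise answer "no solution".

First find gcd(119, 4178):
4178 = 35·119 + 13
119 = 9·13 + 2
13 = 6·2 + 1
2 = 2·1 + 0
gcd = 1, so a unique solution mod 4178 exists.
Back-substitute for the Bézout coefficients:
1 = 13 − 6·2
1 = −6·119 + 55·13
1 = 55·4178 − 1931·119
So 119·(-1931) ≡ 1 (mod 4178), giving 119⁻¹ ≡ 2247.
x ≡ 119⁻¹·1606 ≡ 2247·1606 ≡ 3068 (mod 4178).

3068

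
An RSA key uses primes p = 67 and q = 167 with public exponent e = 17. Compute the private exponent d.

φ(n) = (p−1)(q−1) = 66·166 = 10956.
Need d with 17·d ≡ 1 (mod 10956). Apply the extended Euclidean algorithm:
10956 = 644*17 + 8
17 = 2*8 + 1
8 = 8*1 + 0
Back-substitute:
1 = 17 − 2·8
1 = −2·10956 + 1289·17
So 17·1289 ≡ 1 (mod 10956), hence d = 1289.

1289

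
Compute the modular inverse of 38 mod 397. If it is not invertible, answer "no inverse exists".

Extended Euclidean algorithm:
397 = 10·38 + 17
38 = 2·17 + 4
17 = 4·4 + 1
4 = 4·1 + 0
The gcd is 1. Working backward:
1 = 17 − 4·4
1 = −4·38 + 9·17
1 = 9·397 − 94·38
Thus 38·(-94) ≡ 1 (mod 397); reducing, -94 mod 397 = 303.

303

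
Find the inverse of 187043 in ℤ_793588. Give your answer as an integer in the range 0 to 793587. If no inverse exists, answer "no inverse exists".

648119

Extended Euclidean algorithm:
793588 = 4×187043 + 45416
187043 = 4×45416 + 5379
45416 = 8×5379 + 2384
5379 = 2×2384 + 611
2384 = 3×611 + 551
611 = 1×551 + 60
551 = 9×60 + 11
60 = 5×11 + 5
11 = 2×5 + 1
5 = 5×1 + 0
The gcd is 1. Working backward:
1 = 11 − 2·5
1 = −2·60 + 11·11
1 = 11·551 − 101·60
1 = −101·611 + 112·551
1 = 112·2384 − 437·611
1 = −437·5379 + 986·2384
1 = 986·45416 − 8325·5379
1 = −8325·187043 + 34286·45416
1 = 34286·793588 − 145469·187043
Hence 187043⁻¹ ≡ -145469 ≡ 648119 (mod 793588).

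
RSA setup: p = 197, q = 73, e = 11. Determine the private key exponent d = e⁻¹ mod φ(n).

1283

φ(n) = (p−1)(q−1) = 196·72 = 14112.
Need d with 11·d ≡ 1 (mod 14112). Apply the extended Euclidean algorithm:
14112 = 1282×11 + 10
11 = 1×10 + 1
10 = 10×1 + 0
Back-substitute:
1 = 11 − 10
1 = −14112 + 1283·11
So 11·1283 ≡ 1 (mod 14112), hence d = 1283.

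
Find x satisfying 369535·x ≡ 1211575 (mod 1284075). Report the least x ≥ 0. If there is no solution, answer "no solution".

69580

First find gcd(369535, 1284075):
1284075 = 3*369535 + 175470
369535 = 2*175470 + 18595
175470 = 9*18595 + 8115
18595 = 2*8115 + 2365
8115 = 3*2365 + 1020
2365 = 2*1020 + 325
1020 = 3*325 + 45
325 = 7*45 + 10
45 = 4*10 + 5
10 = 2*5 + 0
gcd = 5 and 5 | 1211575, so solutions exist. Divide through by 5: 73907x ≡ 242315 (mod 256815).
Now find 73907⁻¹ mod 256815:
256815 = 3·73907 + 35094
73907 = 2·35094 + 3719
35094 = 9·3719 + 1623
3719 = 2·1623 + 473
1623 = 3·473 + 204
473 = 2·204 + 65
204 = 3·65 + 9
65 = 7·9 + 2
9 = 4·2 + 1
2 = 2·1 + 0
Back-substitute:
1 = 9 − 4·2
1 = −4·65 + 29·9
1 = 29·204 − 91·65
1 = −91·473 + 211·204
1 = 211·1623 − 724·473
1 = −724·3719 + 1659·1623
1 = 1659·35094 − 15655·3719
1 = −15655·73907 + 32969·35094
1 = 32969·256815 − 114562·73907
So 73907·(-114562) ≡ 1 (mod 256815), i.e. 73907⁻¹ ≡ 142253.
Then x ≡ 142253·242315 ≡ 69580 (mod 256815); the smallest non-negative solution is x = 69580.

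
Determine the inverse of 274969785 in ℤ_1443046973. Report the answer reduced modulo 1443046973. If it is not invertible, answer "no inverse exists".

350148760

Run Euclid on (1443046973, 274969785):
1443046973 = 5×274969785 + 68198048
274969785 = 4×68198048 + 2177593
68198048 = 31×2177593 + 692665
2177593 = 3×692665 + 99598
692665 = 6×99598 + 95077
99598 = 1×95077 + 4521
95077 = 21×4521 + 136
4521 = 33×136 + 33
136 = 4×33 + 4
33 = 8×4 + 1
4 = 4×1 + 0
Since gcd(274969785, 1443046973) = 1, back-substitute to write 1 as a combination:
1 = 33 − 8·4
1 = −8·136 + 33·33
1 = 33·4521 − 1097·136
1 = −1097·95077 + 23070·4521
1 = 23070·99598 − 24167·95077
1 = −24167·692665 + 168072·99598
1 = 168072·2177593 − 528383·692665
1 = −528383·68198048 + 16547945·2177593
1 = 16547945·274969785 − 66720163·68198048
1 = −66720163·1443046973 + 350148760·274969785
So 274969785·350148760 ≡ 1 (mod 1443046973).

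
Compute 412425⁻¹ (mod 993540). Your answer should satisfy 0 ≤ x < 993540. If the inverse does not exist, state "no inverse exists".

Euclidean algorithm on 993540, 412425:
993540 = 2*412425 + 168690
412425 = 2*168690 + 75045
168690 = 2*75045 + 18600
75045 = 4*18600 + 645
18600 = 28*645 + 540
645 = 1*540 + 105
540 = 5*105 + 15
105 = 7*15 + 0
Since gcd = 15 > 1, 412425 is not a unit mod 993540.

no inverse exists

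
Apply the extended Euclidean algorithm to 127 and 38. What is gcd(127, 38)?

Apply Euclid's algorithm to 127 and 38:
127 = 3*38 + 13
38 = 2*13 + 12
13 = 1*12 + 1
12 = 12*1 + 0
gcd(127, 38) = 1.
Express as a combination:
1 = 13 − 12
1 = −38 + 3·13
1 = 3·127 − 10·38
So 1 = (3)·127 + (-10)·38.

1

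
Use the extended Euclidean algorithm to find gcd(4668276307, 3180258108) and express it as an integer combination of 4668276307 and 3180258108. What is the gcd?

1

Apply Euclid's algorithm to 4668276307 and 3180258108:
4668276307 = 1×3180258108 + 1488018199
3180258108 = 2×1488018199 + 204221710
1488018199 = 7×204221710 + 58466229
204221710 = 3×58466229 + 28823023
58466229 = 2×28823023 + 820183
28823023 = 35×820183 + 116618
820183 = 7×116618 + 3857
116618 = 30×3857 + 908
3857 = 4×908 + 225
908 = 4×225 + 8
225 = 28×8 + 1
8 = 8×1 + 0
gcd(4668276307, 3180258108) = 1.
Back-substituting:
1 = 225 − 28·8
1 = −28·908 + 113·225
1 = 113·3857 − 480·908
1 = −480·116618 + 14513·3857
1 = 14513·820183 − 102071·116618
1 = −102071·28823023 + 3586998·820183
1 = 3586998·58466229 − 7276067·28823023
1 = −7276067·204221710 + 25415199·58466229
1 = 25415199·1488018199 − 185182460·204221710
1 = −185182460·3180258108 + 395780119·1488018199
1 = 395780119·4668276307 − 580962579·3180258108
So 1 = (395780119)·4668276307 + (-580962579)·3180258108.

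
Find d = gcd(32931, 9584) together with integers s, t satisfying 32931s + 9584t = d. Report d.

Repeated division:
32931 = 3×9584 + 4179
9584 = 2×4179 + 1226
4179 = 3×1226 + 501
1226 = 2×501 + 224
501 = 2×224 + 53
224 = 4×53 + 12
53 = 4×12 + 5
12 = 2×5 + 2
5 = 2×2 + 1
2 = 2×1 + 0
gcd(32931, 9584) = 1.
Working backward:
1 = 5 − 2·2
1 = −2·12 + 5·5
1 = 5·53 − 22·12
1 = −22·224 + 93·53
1 = 93·501 − 208·224
1 = −208·1226 + 509·501
1 = 509·4179 − 1735·1226
1 = −1735·9584 + 3979·4179
1 = 3979·32931 − 13672·9584
So 1 = (3979)·32931 + (-13672)·9584.

1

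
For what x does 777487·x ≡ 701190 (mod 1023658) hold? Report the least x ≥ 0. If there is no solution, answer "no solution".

First find gcd(777487, 1023658):
1023658 = 1*777487 + 246171
777487 = 3*246171 + 38974
246171 = 6*38974 + 12327
38974 = 3*12327 + 1993
12327 = 6*1993 + 369
1993 = 5*369 + 148
369 = 2*148 + 73
148 = 2*73 + 2
73 = 36*2 + 1
2 = 2*1 + 0
gcd = 1, so a unique solution mod 1023658 exists.
Back-substitute for the Bézout coefficients:
1 = 73 − 36·2
1 = −36·148 + 73·73
1 = 73·369 − 182·148
1 = −182·1993 + 983·369
1 = 983·12327 − 6080·1993
1 = −6080·38974 + 19223·12327
1 = 19223·246171 − 121418·38974
1 = −121418·777487 + 383477·246171
1 = 383477·1023658 − 504895·777487
So 777487·(-504895) ≡ 1 (mod 1023658), giving 777487⁻¹ ≡ 518763.
x ≡ 777487⁻¹·701190 ≡ 518763·701190 ≡ 699618 (mod 1023658).

699618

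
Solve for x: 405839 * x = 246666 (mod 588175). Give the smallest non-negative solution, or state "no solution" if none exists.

64069

First find gcd(405839, 588175):
588175 = 1×405839 + 182336
405839 = 2×182336 + 41167
182336 = 4×41167 + 17668
41167 = 2×17668 + 5831
17668 = 3×5831 + 175
5831 = 33×175 + 56
175 = 3×56 + 7
56 = 8×7 + 0
gcd = 7 and 7 | 246666, so solutions exist. Divide through by 7: 57977x ≡ 35238 (mod 84025).
Now find 57977⁻¹ mod 84025:
84025 = 1*57977 + 26048
57977 = 2*26048 + 5881
26048 = 4*5881 + 2524
5881 = 2*2524 + 833
2524 = 3*833 + 25
833 = 33*25 + 8
25 = 3*8 + 1
8 = 8*1 + 0
Back-substitute:
1 = 25 − 3·8
1 = −3·833 + 100·25
1 = 100·2524 − 303·833
1 = −303·5881 + 706·2524
1 = 706·26048 − 3127·5881
1 = −3127·57977 + 6960·26048
1 = 6960·84025 − 10087·57977
So 57977·(-10087) ≡ 1 (mod 84025), i.e. 57977⁻¹ ≡ 73938.
Then x ≡ 73938·35238 ≡ 64069 (mod 84025); the smallest non-negative solution is x = 64069.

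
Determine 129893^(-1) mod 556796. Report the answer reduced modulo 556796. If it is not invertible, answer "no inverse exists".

Apply the Euclidean algorithm to 556796 and 129893:
556796 = 4*129893 + 37224
129893 = 3*37224 + 18221
37224 = 2*18221 + 782
18221 = 23*782 + 235
782 = 3*235 + 77
235 = 3*77 + 4
77 = 19*4 + 1
4 = 4*1 + 0
The gcd is 1. Working backward:
1 = 77 − 19·4
1 = −19·235 + 58·77
1 = 58·782 − 193·235
1 = −193·18221 + 4497·782
1 = 4497·37224 − 9187·18221
1 = −9187·129893 + 32058·37224
1 = 32058·556796 − 137419·129893
Thus 129893·(-137419) ≡ 1 (mod 556796); reducing, -137419 mod 556796 = 419377.

419377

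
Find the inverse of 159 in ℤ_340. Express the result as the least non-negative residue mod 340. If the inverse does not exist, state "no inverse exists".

gcd(340, 159) by repeated division:
340 = 2*159 + 22
159 = 7*22 + 5
22 = 4*5 + 2
5 = 2*2 + 1
2 = 2*1 + 0
Since gcd(159, 340) = 1, back-substitute to write 1 as a combination:
1 = 5 − 2·2
1 = −2·22 + 9·5
1 = 9·159 − 65·22
1 = −65·340 + 139·159
So 159·139 ≡ 1 (mod 340).

139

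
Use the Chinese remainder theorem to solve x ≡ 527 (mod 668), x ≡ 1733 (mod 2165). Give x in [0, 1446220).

Write x = 527 + 668·k. Then 668·k ≡ 1733 − 527 ≡ 1206 (mod 2165).
Need 668⁻¹ mod 2165. Extended Euclid on (2165, 668):
2165 = 3*668 + 161
668 = 4*161 + 24
161 = 6*24 + 17
24 = 1*17 + 7
17 = 2*7 + 3
7 = 2*3 + 1
3 = 3*1 + 0
Back-substitute:
1 = 7 − 2·3
1 = −2·17 + 5·7
1 = 5·24 − 7·17
1 = −7·161 + 47·24
1 = 47·668 − 195·161
1 = −195·2165 + 632·668
668⁻¹ ≡ 632 (mod 2165), so k ≡ 632·1206 ≡ 112 (mod 2165).
x = 527 + 668·112 = 75343.

75343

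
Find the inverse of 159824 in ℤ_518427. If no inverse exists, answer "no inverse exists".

Compute gcd(159824, 518427):
518427 = 3·159824 + 38955
159824 = 4·38955 + 4004
38955 = 9·4004 + 2919
4004 = 1·2919 + 1085
2919 = 2·1085 + 749
1085 = 1·749 + 336
749 = 2·336 + 77
336 = 4·77 + 28
77 = 2·28 + 21
28 = 1·21 + 7
21 = 3·7 + 0
The gcd is 7, not 1, hence no inverse exists.

no inverse exists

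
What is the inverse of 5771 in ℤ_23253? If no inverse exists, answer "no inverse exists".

Apply the Euclidean algorithm to 23253 and 5771:
23253 = 4×5771 + 169
5771 = 34×169 + 25
169 = 6×25 + 19
25 = 1×19 + 6
19 = 3×6 + 1
6 = 6×1 + 0
The gcd is 1. Working backward:
1 = 19 − 3·6
1 = −3·25 + 4·19
1 = 4·169 − 27·25
1 = −27·5771 + 922·169
1 = 922·23253 − 3715·5771
So 5771·(-3715) ≡ 1 (mod 23253), and -3715 ≡ 19538 (mod 23253).

19538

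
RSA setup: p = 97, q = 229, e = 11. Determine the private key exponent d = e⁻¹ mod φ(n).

11939

φ(n) = (p−1)(q−1) = 96·228 = 21888.
Need d with 11·d ≡ 1 (mod 21888). Apply the extended Euclidean algorithm:
21888 = 1989·11 + 9
11 = 1·9 + 2
9 = 4·2 + 1
2 = 2·1 + 0
Back-substitute:
1 = 9 − 4·2
1 = −4·11 + 5·9
1 = 5·21888 − 9949·11
So 11·(-9949) ≡ 1 (mod 21888), hence d ≡ -9949 ≡ 11939 (mod 21888).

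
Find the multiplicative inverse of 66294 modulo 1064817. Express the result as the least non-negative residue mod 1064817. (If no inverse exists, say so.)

Euclidean algorithm on 1064817, 66294:
1064817 = 16*66294 + 4113
66294 = 16*4113 + 486
4113 = 8*486 + 225
486 = 2*225 + 36
225 = 6*36 + 9
36 = 4*9 + 0
The gcd is 9, not 1, hence no inverse exists.

no inverse exists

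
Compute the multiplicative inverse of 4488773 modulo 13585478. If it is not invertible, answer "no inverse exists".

Extended Euclidean algorithm:
13585478 = 3×4488773 + 119159
4488773 = 37×119159 + 79890
119159 = 1×79890 + 39269
79890 = 2×39269 + 1352
39269 = 29×1352 + 61
1352 = 22×61 + 10
61 = 6×10 + 1
10 = 10×1 + 0
The gcd is 1. Working backward:
1 = 61 − 6·10
1 = −6·1352 + 133·61
1 = 133·39269 − 3863·1352
1 = −3863·79890 + 7859·39269
1 = 7859·119159 − 11722·79890
1 = −11722·4488773 + 441573·119159
1 = 441573·13585478 − 1336441·4488773
Hence 4488773⁻¹ ≡ -1336441 ≡ 12249037 (mod 13585478).

12249037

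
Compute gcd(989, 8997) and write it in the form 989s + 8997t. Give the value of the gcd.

1

Euclidean algorithm:
8997 = 9×989 + 96
989 = 10×96 + 29
96 = 3×29 + 9
29 = 3×9 + 2
9 = 4×2 + 1
2 = 2×1 + 0
gcd(989, 8997) = 1.
Working backward:
1 = 9 − 4·2
1 = −4·29 + 13·9
1 = 13·96 − 43·29
1 = −43·989 + 443·96
1 = 443·8997 − 4030·989
So 1 = (443)·8997 + (-4030)·989.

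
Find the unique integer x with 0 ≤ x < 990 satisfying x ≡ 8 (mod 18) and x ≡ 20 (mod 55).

Write x = 8 + 18·k. Then 18·k ≡ 20 − 8 ≡ 12 (mod 55).
Need 18⁻¹ mod 55. Extended Euclid on (55, 18):
55 = 3×18 + 1
18 = 18×1 + 0
Back-substitute:
1 = 55 − 3·18
18⁻¹ ≡ 52 (mod 55), so k ≡ 52·12 ≡ 19 (mod 55).
x = 8 + 18·19 = 350.

350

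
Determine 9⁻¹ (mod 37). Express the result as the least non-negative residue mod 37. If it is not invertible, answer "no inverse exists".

Run Euclid on (37, 9):
37 = 4×9 + 1
9 = 9×1 + 0
Since gcd(9, 37) = 1, back-substitute to write 1 as a combination:
1 = 37 − 4·9
Thus 9·(-4) ≡ 1 (mod 37); reducing, -4 mod 37 = 33.

33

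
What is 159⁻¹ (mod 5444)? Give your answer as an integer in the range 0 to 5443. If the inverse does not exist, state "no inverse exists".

Run Euclid on (5444, 159):
5444 = 34×159 + 38
159 = 4×38 + 7
38 = 5×7 + 3
7 = 2×3 + 1
3 = 3×1 + 0
The gcd is 1. Working backward:
1 = 7 − 2·3
1 = −2·38 + 11·7
1 = 11·159 − 46·38
1 = −46·5444 + 1575·159
So 159·1575 ≡ 1 (mod 5444).

1575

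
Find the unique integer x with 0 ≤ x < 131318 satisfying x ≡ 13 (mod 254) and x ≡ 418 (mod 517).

Write x = 13 + 254·k. Then 254·k ≡ 418 − 13 ≡ 405 (mod 517).
Need 254⁻¹ mod 517. Extended Euclid on (517, 254):
517 = 2×254 + 9
254 = 28×9 + 2
9 = 4×2 + 1
2 = 2×1 + 0
Back-substitute:
1 = 9 − 4·2
1 = −4·254 + 113·9
1 = 113·517 − 230·254
254⁻¹ ≡ 287 (mod 517), so k ≡ 287·405 ≡ 427 (mod 517).
x = 13 + 254·427 = 108471.

108471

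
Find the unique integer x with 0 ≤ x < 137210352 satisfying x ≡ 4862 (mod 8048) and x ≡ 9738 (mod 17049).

Write x = 4862 + 8048·k. Then 8048·k ≡ 9738 − 4862 ≡ 4876 (mod 17049).
Need 8048⁻¹ mod 17049. Extended Euclid on (17049, 8048):
17049 = 2·8048 + 953
8048 = 8·953 + 424
953 = 2·424 + 105
424 = 4·105 + 4
105 = 26·4 + 1
4 = 4·1 + 0
Back-substitute:
1 = 105 − 26·4
1 = −26·424 + 105·105
1 = 105·953 − 236·424
1 = −236·8048 + 1993·953
1 = 1993·17049 − 4222·8048
8048⁻¹ ≡ 12827 (mod 17049), so k ≡ 12827·4876 ≡ 8720 (mod 17049).
x = 4862 + 8048·8720 = 70183422.

70183422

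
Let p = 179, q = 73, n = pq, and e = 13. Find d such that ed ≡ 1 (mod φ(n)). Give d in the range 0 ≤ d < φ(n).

6901

φ(n) = (p−1)(q−1) = 178·72 = 12816.
Need d with 13·d ≡ 1 (mod 12816). Apply the extended Euclidean algorithm:
12816 = 985·13 + 11
13 = 1·11 + 2
11 = 5·2 + 1
2 = 2·1 + 0
Back-substitute:
1 = 11 − 5·2
1 = −5·13 + 6·11
1 = 6·12816 − 5915·13
So 13·(-5915) ≡ 1 (mod 12816), hence d ≡ -5915 ≡ 6901 (mod 12816).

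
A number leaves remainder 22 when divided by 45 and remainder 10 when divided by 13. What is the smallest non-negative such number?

517

Write x = 22 + 45·k. Then 45·k ≡ 10 − 22 ≡ 1 (mod 13).
Need 45⁻¹ mod 13. Extended Euclid on (13, 6):
13 = 2×6 + 1
6 = 6×1 + 0
Back-substitute:
1 = 13 − 2·6
45⁻¹ ≡ 11 (mod 13), so k ≡ 11·1 ≡ 11 (mod 13).
x = 22 + 45·11 = 517.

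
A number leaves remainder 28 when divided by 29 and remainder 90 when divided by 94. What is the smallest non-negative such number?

1594

Write x = 28 + 29·k. Then 29·k ≡ 90 − 28 ≡ 62 (mod 94).
Need 29⁻¹ mod 94. Extended Euclid on (94, 29):
94 = 3*29 + 7
29 = 4*7 + 1
7 = 7*1 + 0
Back-substitute:
1 = 29 − 4·7
1 = −4·94 + 13·29
29⁻¹ ≡ 13 (mod 94), so k ≡ 13·62 ≡ 54 (mod 94).
x = 28 + 29·54 = 1594.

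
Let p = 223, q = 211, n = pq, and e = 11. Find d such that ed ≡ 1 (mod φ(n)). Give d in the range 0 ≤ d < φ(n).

φ(n) = (p−1)(q−1) = 222·210 = 46620.
Need d with 11·d ≡ 1 (mod 46620). Apply the extended Euclidean algorithm:
46620 = 4238·11 + 2
11 = 5·2 + 1
2 = 2·1 + 0
Back-substitute:
1 = 11 − 5·2
1 = −5·46620 + 21191·11
So 11·21191 ≡ 1 (mod 46620), hence d = 21191.

21191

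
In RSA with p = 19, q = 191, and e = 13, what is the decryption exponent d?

3157

φ(n) = (p−1)(q−1) = 18·190 = 3420.
Need d with 13·d ≡ 1 (mod 3420). Apply the extended Euclidean algorithm:
3420 = 263*13 + 1
13 = 13*1 + 0
Back-substitute:
1 = 3420 − 263·13
So 13·(-263) ≡ 1 (mod 3420), hence d ≡ -263 ≡ 3157 (mod 3420).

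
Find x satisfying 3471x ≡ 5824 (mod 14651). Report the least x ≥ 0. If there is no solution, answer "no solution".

791

First find gcd(3471, 14651):
14651 = 4*3471 + 767
3471 = 4*767 + 403
767 = 1*403 + 364
403 = 1*364 + 39
364 = 9*39 + 13
39 = 3*13 + 0
gcd = 13 and 13 | 5824, so solutions exist. Divide through by 13: 267x ≡ 448 (mod 1127).
Now find 267⁻¹ mod 1127:
1127 = 4*267 + 59
267 = 4*59 + 31
59 = 1*31 + 28
31 = 1*28 + 3
28 = 9*3 + 1
3 = 3*1 + 0
Back-substitute:
1 = 28 − 9·3
1 = −9·31 + 10·28
1 = 10·59 − 19·31
1 = −19·267 + 86·59
1 = 86·1127 − 363·267
So 267·(-363) ≡ 1 (mod 1127), i.e. 267⁻¹ ≡ 764.
Then x ≡ 764·448 ≡ 791 (mod 1127); the smallest non-negative solution is x = 791.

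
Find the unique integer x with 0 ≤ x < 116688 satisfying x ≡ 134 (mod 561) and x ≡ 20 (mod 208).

Write x = 134 + 561·k. Then 561·k ≡ 20 − 134 ≡ 94 (mod 208).
Need 561⁻¹ mod 208. Extended Euclid on (208, 145):
208 = 1*145 + 63
145 = 2*63 + 19
63 = 3*19 + 6
19 = 3*6 + 1
6 = 6*1 + 0
Back-substitute:
1 = 19 − 3·6
1 = −3·63 + 10·19
1 = 10·145 − 23·63
1 = −23·208 + 33·145
561⁻¹ ≡ 33 (mod 208), so k ≡ 33·94 ≡ 190 (mod 208).
x = 134 + 561·190 = 106724.

106724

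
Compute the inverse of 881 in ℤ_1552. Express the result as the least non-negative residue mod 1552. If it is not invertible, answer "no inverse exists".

gcd(1552, 881) by repeated division:
1552 = 1×881 + 671
881 = 1×671 + 210
671 = 3×210 + 41
210 = 5×41 + 5
41 = 8×5 + 1
5 = 5×1 + 0
gcd = 1, so the inverse exists. Back-substitute:
1 = 41 − 8·5
1 = −8·210 + 41·41
1 = 41·671 − 131·210
1 = −131·881 + 172·671
1 = 172·1552 − 303·881
Hence 881⁻¹ ≡ -303 ≡ 1249 (mod 1552).

1249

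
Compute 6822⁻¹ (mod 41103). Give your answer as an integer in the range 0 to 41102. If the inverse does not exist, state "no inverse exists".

no inverse exists

Compute gcd(6822, 41103):
41103 = 6×6822 + 171
6822 = 39×171 + 153
171 = 1×153 + 18
153 = 8×18 + 9
18 = 2×9 + 0
Since gcd = 9 > 1, 6822 is not a unit mod 41103.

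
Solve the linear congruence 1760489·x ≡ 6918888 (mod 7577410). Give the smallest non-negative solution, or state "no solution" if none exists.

First find gcd(1760489, 7577410):
7577410 = 4×1760489 + 535454
1760489 = 3×535454 + 154127
535454 = 3×154127 + 73073
154127 = 2×73073 + 7981
73073 = 9×7981 + 1244
7981 = 6×1244 + 517
1244 = 2×517 + 210
517 = 2×210 + 97
210 = 2×97 + 16
97 = 6×16 + 1
16 = 16×1 + 0
gcd = 1, so a unique solution mod 7577410 exists.
Back-substitute for the Bézout coefficients:
1 = 97 − 6·16
1 = −6·210 + 13·97
1 = 13·517 − 32·210
1 = −32·1244 + 77·517
1 = 77·7981 − 494·1244
1 = −494·73073 + 4523·7981
1 = 4523·154127 − 9540·73073
1 = −9540·535454 + 33143·154127
1 = 33143·1760489 − 108969·535454
1 = −108969·7577410 + 469019·1760489
So 1760489·(469019) ≡ 1 (mod 7577410), giving 1760489⁻¹ ≡ 469019.
x ≡ 1760489⁻¹·6918888 ≡ 469019·6918888 ≡ 3479092 (mod 7577410).

3479092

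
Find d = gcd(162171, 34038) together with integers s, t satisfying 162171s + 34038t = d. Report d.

Euclidean algorithm:
162171 = 4×34038 + 26019
34038 = 1×26019 + 8019
26019 = 3×8019 + 1962
8019 = 4×1962 + 171
1962 = 11×171 + 81
171 = 2×81 + 9
81 = 9×9 + 0
gcd(162171, 34038) = 9.
Working backward:
9 = 171 − 2·81
9 = −2·1962 + 23·171
9 = 23·8019 − 94·1962
9 = −94·26019 + 305·8019
9 = 305·34038 − 399·26019
9 = −399·162171 + 1901·34038
So 9 = (-399)·162171 + (1901)·34038.

9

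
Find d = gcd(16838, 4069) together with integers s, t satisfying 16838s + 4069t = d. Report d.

Apply Euclid's algorithm to 16838 and 4069:
16838 = 4·4069 + 562
4069 = 7·562 + 135
562 = 4·135 + 22
135 = 6·22 + 3
22 = 7·3 + 1
3 = 3·1 + 0
gcd(16838, 4069) = 1.
Express as a combination:
1 = 22 − 7·3
1 = −7·135 + 43·22
1 = 43·562 − 179·135
1 = −179·4069 + 1296·562
1 = 1296·16838 − 5363·4069
So 1 = (1296)·16838 + (-5363)·4069.

1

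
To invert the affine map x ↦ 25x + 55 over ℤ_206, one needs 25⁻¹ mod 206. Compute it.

33

Extended Euclidean algorithm:
206 = 8×25 + 6
25 = 4×6 + 1
6 = 6×1 + 0
Since gcd(25, 206) = 1, back-substitute to write 1 as a combination:
1 = 25 − 4·6
1 = −4·206 + 33·25
So 25·33 ≡ 1 (mod 206).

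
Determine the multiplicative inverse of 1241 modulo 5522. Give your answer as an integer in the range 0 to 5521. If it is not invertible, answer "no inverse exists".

1237

Run Euclid on (5522, 1241):
5522 = 4×1241 + 558
1241 = 2×558 + 125
558 = 4×125 + 58
125 = 2×58 + 9
58 = 6×9 + 4
9 = 2×4 + 1
4 = 4×1 + 0
Since gcd(1241, 5522) = 1, back-substitute to write 1 as a combination:
1 = 9 − 2·4
1 = −2·58 + 13·9
1 = 13·125 − 28·58
1 = −28·558 + 125·125
1 = 125·1241 − 278·558
1 = −278·5522 + 1237·1241
So 1241·1237 ≡ 1 (mod 5522).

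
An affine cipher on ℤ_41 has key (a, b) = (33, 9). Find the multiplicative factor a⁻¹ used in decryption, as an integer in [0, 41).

5

Extended Euclidean algorithm:
41 = 1·33 + 8
33 = 4·8 + 1
8 = 8·1 + 0
The gcd is 1. Working backward:
1 = 33 − 4·8
1 = −4·41 + 5·33
So 33·5 ≡ 1 (mod 41).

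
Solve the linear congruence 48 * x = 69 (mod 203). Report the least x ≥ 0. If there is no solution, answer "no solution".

First find gcd(48, 203):
203 = 4*48 + 11
48 = 4*11 + 4
11 = 2*4 + 3
4 = 1*3 + 1
3 = 3*1 + 0
gcd = 1, so a unique solution mod 203 exists.
Back-substitute for the Bézout coefficients:
1 = 4 − 3
1 = −11 + 3·4
1 = 3·48 − 13·11
1 = −13·203 + 55·48
So 48·(55) ≡ 1 (mod 203), giving 48⁻¹ ≡ 55.
x ≡ 48⁻¹·69 ≡ 55·69 ≡ 141 (mod 203).

141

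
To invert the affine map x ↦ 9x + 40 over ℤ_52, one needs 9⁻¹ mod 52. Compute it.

Apply the Euclidean algorithm to 52 and 9:
52 = 5·9 + 7
9 = 1·7 + 2
7 = 3·2 + 1
2 = 2·1 + 0
Since gcd(9, 52) = 1, back-substitute to write 1 as a combination:
1 = 7 − 3·2
1 = −3·9 + 4·7
1 = 4·52 − 23·9
Thus 9·(-23) ≡ 1 (mod 52); reducing, -23 mod 52 = 29.

29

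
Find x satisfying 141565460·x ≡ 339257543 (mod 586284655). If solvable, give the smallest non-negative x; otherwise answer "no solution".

gcd(141565460, 586284655):
586284655 = 4×141565460 + 20022815
141565460 = 7×20022815 + 1405755
20022815 = 14×1405755 + 342245
1405755 = 4×342245 + 36775
342245 = 9×36775 + 11270
36775 = 3×11270 + 2965
11270 = 3×2965 + 2375
2965 = 1×2375 + 590
2375 = 4×590 + 15
590 = 39×15 + 5
15 = 3×5 + 0
gcd = 5, but 5 ∤ 339257543, so the congruence has no solution.

no solution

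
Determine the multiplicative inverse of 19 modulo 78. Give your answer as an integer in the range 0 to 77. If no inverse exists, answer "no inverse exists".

37

Apply the Euclidean algorithm to 78 and 19:
78 = 4·19 + 2
19 = 9·2 + 1
2 = 2·1 + 0
gcd = 1, so the inverse exists. Back-substitute:
1 = 19 − 9·2
1 = −9·78 + 37·19
So 19·37 ≡ 1 (mod 78).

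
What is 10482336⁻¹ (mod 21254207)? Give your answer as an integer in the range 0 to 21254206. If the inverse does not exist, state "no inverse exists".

18232437

Apply the Euclidean algorithm to 21254207 and 10482336:
21254207 = 2·10482336 + 289535
10482336 = 36·289535 + 59076
289535 = 4·59076 + 53231
59076 = 1·53231 + 5845
53231 = 9·5845 + 626
5845 = 9·626 + 211
626 = 2·211 + 204
211 = 1·204 + 7
204 = 29·7 + 1
7 = 7·1 + 0
gcd = 1, so the inverse exists. Back-substitute:
1 = 204 − 29·7
1 = −29·211 + 30·204
1 = 30·626 − 89·211
1 = −89·5845 + 831·626
1 = 831·53231 − 7568·5845
1 = −7568·59076 + 8399·53231
1 = 8399·289535 − 41164·59076
1 = −41164·10482336 + 1490303·289535
1 = 1490303·21254207 − 3021770·10482336
Thus 10482336·(-3021770) ≡ 1 (mod 21254207); reducing, -3021770 mod 21254207 = 18232437.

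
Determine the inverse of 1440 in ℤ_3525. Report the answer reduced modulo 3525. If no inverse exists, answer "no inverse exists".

no inverse exists

Compute gcd(1440, 3525):
3525 = 2*1440 + 645
1440 = 2*645 + 150
645 = 4*150 + 45
150 = 3*45 + 15
45 = 3*15 + 0
The gcd is 15, not 1, hence no inverse exists.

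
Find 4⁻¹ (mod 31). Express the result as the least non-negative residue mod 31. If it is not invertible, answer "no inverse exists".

Extended Euclidean algorithm:
31 = 7*4 + 3
4 = 1*3 + 1
3 = 3*1 + 0
The gcd is 1. Working backward:
1 = 4 − 3
1 = −31 + 8·4
So 4·8 ≡ 1 (mod 31).

8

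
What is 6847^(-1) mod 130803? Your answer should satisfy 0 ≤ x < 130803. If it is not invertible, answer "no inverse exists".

Extended Euclidean algorithm:
130803 = 19×6847 + 710
6847 = 9×710 + 457
710 = 1×457 + 253
457 = 1×253 + 204
253 = 1×204 + 49
204 = 4×49 + 8
49 = 6×8 + 1
8 = 8×1 + 0
The gcd is 1. Working backward:
1 = 49 − 6·8
1 = −6·204 + 25·49
1 = 25·253 − 31·204
1 = −31·457 + 56·253
1 = 56·710 − 87·457
1 = −87·6847 + 839·710
1 = 839·130803 − 16028·6847
Hence 6847⁻¹ ≡ -16028 ≡ 114775 (mod 130803).

114775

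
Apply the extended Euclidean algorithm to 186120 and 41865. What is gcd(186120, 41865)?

Repeated division:
186120 = 4×41865 + 18660
41865 = 2×18660 + 4545
18660 = 4×4545 + 480
4545 = 9×480 + 225
480 = 2×225 + 30
225 = 7×30 + 15
30 = 2×15 + 0
gcd(186120, 41865) = 15.
Express as a combination:
15 = 225 − 7·30
15 = −7·480 + 15·225
15 = 15·4545 − 142·480
15 = −142·18660 + 583·4545
15 = 583·41865 − 1308·18660
15 = −1308·186120 + 5815·41865
So 15 = (-1308)·186120 + (5815)·41865.

15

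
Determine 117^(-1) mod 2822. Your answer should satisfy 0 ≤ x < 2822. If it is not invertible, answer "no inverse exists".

Apply the Euclidean algorithm to 2822 and 117:
2822 = 24·117 + 14
117 = 8·14 + 5
14 = 2·5 + 4
5 = 1·4 + 1
4 = 4·1 + 0
Since gcd(117, 2822) = 1, back-substitute to write 1 as a combination:
1 = 5 − 4
1 = −14 + 3·5
1 = 3·117 − 25·14
1 = −25·2822 + 603·117
So 117·603 ≡ 1 (mod 2822).

603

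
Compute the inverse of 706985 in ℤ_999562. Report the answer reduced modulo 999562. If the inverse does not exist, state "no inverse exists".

Run Euclid on (999562, 706985):
999562 = 1·706985 + 292577
706985 = 2·292577 + 121831
292577 = 2·121831 + 48915
121831 = 2·48915 + 24001
48915 = 2·24001 + 913
24001 = 26·913 + 263
913 = 3·263 + 124
263 = 2·124 + 15
124 = 8·15 + 4
15 = 3·4 + 3
4 = 1·3 + 1
3 = 3·1 + 0
Since gcd(706985, 999562) = 1, back-substitute to write 1 as a combination:
1 = 4 − 3
1 = −15 + 4·4
1 = 4·124 − 33·15
1 = −33·263 + 70·124
1 = 70·913 − 243·263
1 = −243·24001 + 6388·913
1 = 6388·48915 − 13019·24001
1 = −13019·121831 + 32426·48915
1 = 32426·292577 − 77871·121831
1 = −77871·706985 + 188168·292577
1 = 188168·999562 − 266039·706985
Thus 706985·(-266039) ≡ 1 (mod 999562); reducing, -266039 mod 999562 = 733523.

733523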